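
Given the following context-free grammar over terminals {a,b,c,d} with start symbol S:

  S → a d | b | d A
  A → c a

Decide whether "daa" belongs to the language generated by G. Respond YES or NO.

Convert to CNF:
  S -> T1 T2 | T2 A | b
  A -> T0 T1
  T0 -> c
  T1 -> a
  T2 -> d

CYK table (by increasing span):
  cell(0,0) d: {T2}  orig:{}
  cell(1,1) a: {T1}  orig:{}
  cell(2,2) a: {T1}  orig:{}
  cell(0,1) da: ∅
  cell(1,2) aa: ∅
  cell(0,2) daa: ∅

S ∉ T[0,2] ⇒ NO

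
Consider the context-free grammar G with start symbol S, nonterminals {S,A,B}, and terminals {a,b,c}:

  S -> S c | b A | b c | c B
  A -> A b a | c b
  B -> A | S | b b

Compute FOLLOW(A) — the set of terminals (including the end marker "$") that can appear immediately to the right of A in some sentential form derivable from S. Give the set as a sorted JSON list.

FIRST iteration:
round 1:
  A via A→c b: +{c}
  B via B→A: +{c}
  B via B→b b: +{b}
  S via S→b A: +{b}
  S via S→c B: +{c}
  FIRST(S)={b,c}  FIRST(A)={c}  FIRST(B)={b,c}
round 2: done
  FIRST(S)={b,c}  FIRST(A)={c}  FIRST(B)={b,c}

FOLLOW iteration:
seed FOLLOW(S) with $
round 1:
  A→A b a: FOLLOW(A) ⊇ FIRST(b) = {b}; new: +{b}
  S→S c: FOLLOW(S) ⊇ FIRST(c) = {c}; new: +{c}
  S→b A: FOLLOW(A) ⊇ FOLLOW(S) ⊇ {$,c}; new: +{$,c}
  S→c B: FOLLOW(B) ⊇ FOLLOW(S) ⊇ {$,c}; new: +{$,c}
  FOLLOW[S]={$,c}  FOLLOW[A]={$,b,c}  FOLLOW[B]={$,c}
round 2: — fixpoint
  FOLLOW[S]={$,c}  FOLLOW[A]={$,b,c}  FOLLOW[B]={$,c}

FOLLOW(A) = ["$", "b", "c"]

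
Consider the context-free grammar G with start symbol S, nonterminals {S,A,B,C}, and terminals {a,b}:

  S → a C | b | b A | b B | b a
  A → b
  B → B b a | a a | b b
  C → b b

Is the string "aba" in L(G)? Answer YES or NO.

Convert to CNF:
  S -> T0 A | T0 B | T0 T1 | T1 C | b
  A -> b
  B -> B X2 | T0 T0 | T1 T1
  C -> T0 T0
  T0 -> b
  T1 -> a
  X2 -> T0 T1

CYK fill:
  [0..0]={T1}  "a"  orig:{}
  [1..1]={A,S,T0}  "b"  orig:{A,S}
  [2..2]={T1}  "a"  orig:{}
  [0..1]=∅  "ab"
  [1..2]={S,X2}  "ba"  orig:{S}
  [0..2]=∅  "aba"

S ∉ T[0,2] ⇒ NO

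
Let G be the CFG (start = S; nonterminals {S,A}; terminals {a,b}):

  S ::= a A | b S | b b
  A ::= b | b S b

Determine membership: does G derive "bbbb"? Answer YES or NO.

CNF form of G:
  S -> T0 S | T0 T0 | T1 A
  A -> T0 X2 | b
  T0 -> b
  T1 -> a
  X2 -> S T0

Fill CYK table bottom-up:
  T[0,0] 'b' = {A,T0}  orig:{A}
  T[1,1] 'b' = {A,T0}  orig:{A}
  T[2,2] 'b' = {A,T0}  orig:{A}
  T[3,3] 'b' = {A,T0}  orig:{A}
  T[0,1] 'bb' = {S}
  T[1,2] 'bb' = {S}
  T[2,3] 'bb' = {S}
  T[0,2] 'bbb' = {S,X2}  orig:{S}
  T[1,3] 'bbb' = {S,X2}  orig:{S}
  T[0,3] 'bbbb' = {A,S,X2}  orig:{A,S}

S ∈ T[0,3] ⇒ YES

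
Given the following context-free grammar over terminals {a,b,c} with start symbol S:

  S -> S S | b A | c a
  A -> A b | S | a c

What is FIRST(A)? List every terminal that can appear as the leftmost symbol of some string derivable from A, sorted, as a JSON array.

FIRST iteration:
[1]
  A via A→a c: +{a}
  S via S→b A: +{b}
  S via S→c a: +{c}
  FIRST[S]={b,c}  FIRST[A]={a}
[2]
  A via A→S: +{b,c}
  FIRST[S]={b,c}  FIRST[A]={a,b,c}
[3] — fixpoint
  FIRST[S]={b,c}  FIRST[A]={a,b,c}

FIRST(A) = ["a", "b", "c"]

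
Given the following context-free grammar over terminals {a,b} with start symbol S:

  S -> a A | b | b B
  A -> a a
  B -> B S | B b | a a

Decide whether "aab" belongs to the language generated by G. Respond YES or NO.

CNF form of G:
  S -> T0 A | T1 B | b
  A -> T0 T0
  B -> B S | B T1 | T0 T0
  T0 -> a
  T1 -> b

CYK fill:
  T[0,0] 'a' = {T0}  orig:{}
  T[1,1] 'a' = {T0}  orig:{}
  T[2,2] 'b' = {S,T1}  orig:{S}
  T[0,1] 'aa' = {A,B}
  T[1,2] 'ab' = ∅
  T[0,2] 'aab' = {B}

S ∉ T[0,2] ⇒ NO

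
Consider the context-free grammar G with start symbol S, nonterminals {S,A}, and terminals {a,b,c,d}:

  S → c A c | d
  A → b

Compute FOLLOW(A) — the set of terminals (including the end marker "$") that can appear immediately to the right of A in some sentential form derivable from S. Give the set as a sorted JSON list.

Compute FIRST by fixpoint:
round 1:
  A via A→b: +{b}
  S via S→c A c: +{c}
  S via S→d: +{d}
  FIRST(S)={c,d}  FIRST(A)={b}
round 2: — fixpoint
  FIRST(S)={c,d}  FIRST(A)={b}

FOLLOW iteration:
seed FOLLOW(S) with $
iter 1:
  S→c A c: FOLLOW(A) ⊇ FIRST(c) = {c}; new: +{c}
  FOLLOW(S)={$}  FOLLOW(A)={c}
iter 2: done
  FOLLOW(S)={$}  FOLLOW(A)={c}

FOLLOW(A) = ["c"]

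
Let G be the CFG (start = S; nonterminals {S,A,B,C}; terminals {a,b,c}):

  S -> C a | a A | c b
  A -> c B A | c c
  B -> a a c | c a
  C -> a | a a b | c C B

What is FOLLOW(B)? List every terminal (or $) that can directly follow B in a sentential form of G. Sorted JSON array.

FIRST sets, iterate to fixpoint:
[1]
  A via A→c B A: +{c}
  B via B→a a c: +{a}
  B via B→c a: +{c}
  C via C→a: +{a}
  C via C→c C B: +{c}
  S via S→C a: +{a,c}
  S: {a,c}  A: {c}  B: {a,c}  C: {a,c}
[2] — fixpoint
  S: {a,c}  A: {c}  B: {a,c}  C: {a,c}

FOLLOW sets:
initialize: $ ∈ FOLLOW(S)
iter 1:
  A→c B A: FOLLOW(B) ⊇ FIRST(A) = {c}; new: +{c}
  C→c C B: FOLLOW(C) ⊇ FIRST(B) = {a,c}; new: +{a,c}
  C→c C B: FOLLOW(B) ⊇ FOLLOW(C) ⊇ {a,c}; new: +{a}
  S→a A: FOLLOW(A) ⊇ FOLLOW(S) ⊇ {$}; new: +{$}
  S: {$}  A: {$}  B: {a,c}  C: {a,c}
iter 2: — fixpoint
  S: {$}  A: {$}  B: {a,c}  C: {a,c}

FOLLOW(B) = ["a", "c"]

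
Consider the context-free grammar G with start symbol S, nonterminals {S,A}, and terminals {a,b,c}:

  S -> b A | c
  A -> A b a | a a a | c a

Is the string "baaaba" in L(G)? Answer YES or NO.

Convert to CNF:
  S -> T0 A | c
  A -> A X3 | T1 X4 | T2 T1
  T0 -> b
  T1 -> a
  T2 -> c
  X3 -> T0 T1
  X4 -> T1 T1

CYK fill:
  [0..0]={T0}  "b"  orig:{}
  [1..1]={T1}  "a"  orig:{}
  [2..2]={T1}  "a"  orig:{}
  [3..3]={T1}  "a"  orig:{}
  [4..4]={T0}  "b"  orig:{}
  [5..5]={T1}  "a"  orig:{}
  [0..1]={X3}  "ba"  orig:{}
  [1..2]={X4}  "aa"  orig:{}
  [2..3]={X4}  "aa"  orig:{}
  [3..4]=∅  "ab"
  [4..5]={X3}  "ba"  orig:{}
  [0..2]=∅  "baa"
  [1..3]={A}  "aaa"
  [2..4]=∅  "aab"
  [3..5]=∅  "aba"
  [0..3]={S}  "baaa"
  [1..4]=∅  "aaab"
  [2..5]=∅  "aaba"
  [0..4]=∅  "baaab"
  [1..5]={A}  "aaaba"
  [0..5]={S}  "baaaba"

S ∈ T[0,5] ⇒ YES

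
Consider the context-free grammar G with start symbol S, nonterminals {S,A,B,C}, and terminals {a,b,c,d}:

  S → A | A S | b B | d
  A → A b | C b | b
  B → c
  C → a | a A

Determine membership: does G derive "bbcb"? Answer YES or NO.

CNF form of G:
  S -> A S | A T0 | C T0 | T0 B | b | d
  A -> A T0 | C T0 | b
  B -> c
  C -> T1 A | a
  T0 -> b
  T1 -> a

CYK fill:
  [0..0]={A,S,T0}  "b"  orig:{A,S}
  [1..1]={A,S,T0}  "b"  orig:{A,S}
  [2..2]={B}  "c"
  [3..3]={A,S,T0}  "b"  orig:{A,S}
  [0..1]={A,S}  "bb"
  [1..2]={S}  "bc"
  [2..3]=∅  "cb"
  [0..2]={S}  "bbc"
  [1..3]=∅  "bcb"
  [0..3]=∅  "bbcb"

S ∉ T[0,3] ⇒ NO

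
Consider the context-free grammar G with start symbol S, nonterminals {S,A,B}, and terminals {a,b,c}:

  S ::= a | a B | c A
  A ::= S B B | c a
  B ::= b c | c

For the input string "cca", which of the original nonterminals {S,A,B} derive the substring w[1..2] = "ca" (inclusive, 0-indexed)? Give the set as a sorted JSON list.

Convert to CNF:
  S -> T0 A | T1 B | a
  A -> S X3 | T0 T1
  B -> T2 T0 | c
  T0 -> c
  T1 -> a
  T2 -> b
  X3 -> B B

CYK table (by increasing span) — only the sub-triangle for w[1..2]:
  cell(1,1) c: {B,T0}  orig:{B}
  cell(2,2) a: {S,T1}  orig:{S}
  cell(1,2) ca: {A}

Original NTs in T[1,2] deriving "ca": ["A"]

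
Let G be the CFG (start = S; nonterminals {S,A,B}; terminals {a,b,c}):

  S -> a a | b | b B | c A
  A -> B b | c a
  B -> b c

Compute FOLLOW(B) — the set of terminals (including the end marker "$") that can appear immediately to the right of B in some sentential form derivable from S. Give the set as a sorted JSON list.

Compute FIRST by fixpoint:
iter 1:
  A via A→c a: +{c}
  B via B→b c: +{b}
  S via S→a a: +{a}
  S via S→b: +{b}
  S via S→c A: +{c}
  FIRST(S)={a,b,c}  FIRST(A)={c}  FIRST(B)={b}
iter 2:
  A via A→B b: +{b}
  FIRST(S)={a,b,c}  FIRST(A)={b,c}  FIRST(B)={b}
iter 3: (stable)
  FIRST(S)={a,b,c}  FIRST(A)={b,c}  FIRST(B)={b}

Compute FOLLOW by fixpoint:
initialize: $ ∈ FOLLOW(S)
[1]
  A→B b: FOLLOW(B) ⊇ FIRST(b) = {b}; new: +{b}
  S→b B: FOLLOW(B) ⊇ FOLLOW(S) ⊇ {$}; new: +{$}
  S→c A: FOLLOW(A) ⊇ FOLLOW(S) ⊇ {$}; new: +{$}
  FOLLOW[S]={$}  FOLLOW[A]={$}  FOLLOW[B]={$,b}
[2] done
  FOLLOW[S]={$}  FOLLOW[A]={$}  FOLLOW[B]={$,b}

FOLLOW(B) = ["$", "b"]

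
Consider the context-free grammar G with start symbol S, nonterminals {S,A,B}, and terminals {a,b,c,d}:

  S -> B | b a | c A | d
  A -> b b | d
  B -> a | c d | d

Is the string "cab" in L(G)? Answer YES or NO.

CNF form of G:
  S -> T0 T3 | T1 A | T1 T2 | a | d
  A -> T0 T0 | d
  B -> T1 T2 | a | d
  T0 -> b
  T1 -> c
  T2 -> d
  T3 -> a

CYK table (by increasing span):
  [0..0]={T1}  "c"  orig:{}
  [1..1]={B,S,T3}  "a"  orig:{B,S}
  [2..2]={T0}  "b"  orig:{}
  [0..1]=∅  "ca"
  [1..2]=∅  "ab"
  [0..2]=∅  "cab"

S ∉ T[0,2] ⇒ NO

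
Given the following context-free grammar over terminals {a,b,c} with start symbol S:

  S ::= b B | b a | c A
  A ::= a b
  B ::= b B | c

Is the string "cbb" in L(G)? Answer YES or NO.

CNF form of G:
  S -> T1 B | T1 T0 | T2 A
  A -> T0 T1
  B -> T1 B | c
  T0 -> a
  T1 -> b
  T2 -> c

CYK fill:
  [0..0]={B,T2}  "c"  orig:{B}
  [1..1]={T1}  "b"  orig:{}
  [2..2]={T1}  "b"  orig:{}
  [0..1]=∅  "cb"
  [1..2]=∅  "bb"
  [0..2]=∅  "cbb"

S ∉ T[0,2] ⇒ NO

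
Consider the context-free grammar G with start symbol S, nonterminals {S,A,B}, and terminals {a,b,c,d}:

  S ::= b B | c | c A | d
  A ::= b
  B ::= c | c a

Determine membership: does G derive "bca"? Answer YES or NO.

Convert to CNF:
  S -> T0 A | T2 B | c | d
  A -> b
  B -> T0 T1 | c
  T0 -> c
  T1 -> a
  T2 -> b

CYK fill:
  cell(0,0) b: {A,T2}  orig:{A}
  cell(1,1) c: {B,S,T0}  orig:{B,S}
  cell(2,2) a: {T1}  orig:{}
  cell(0,1) bc: {S}
  cell(1,2) ca: {B}
  cell(0,2) bca: {S}

S ∈ T[0,2] ⇒ YES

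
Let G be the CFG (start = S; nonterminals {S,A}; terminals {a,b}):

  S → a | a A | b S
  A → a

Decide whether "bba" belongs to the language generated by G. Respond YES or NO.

CNF form of G:
  S -> T0 A | T1 S | a
  A -> a
  T0 -> a
  T1 -> b

CYK fill:
  cell(0,0) b: {T1}  orig:{}
  cell(1,1) b: {T1}  orig:{}
  cell(2,2) a: {A,S,T0}  orig:{A,S}
  cell(0,1) bb: ∅
  cell(1,2) ba: {S}
  cell(0,2) bba: {S}

S ∈ T[0,2] ⇒ YES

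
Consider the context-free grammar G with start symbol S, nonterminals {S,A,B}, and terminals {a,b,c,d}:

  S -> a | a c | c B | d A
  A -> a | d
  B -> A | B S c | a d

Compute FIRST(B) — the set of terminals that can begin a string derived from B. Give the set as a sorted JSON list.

FIRST iteration:
iter 1:
  A via A→a: +{a}
  A via A→d: +{d}
  B via B→A: +{a,d}
  S via S→a: +{a}
  S via S→c B: +{c}
  S via S→d A: +{d}
  FIRST(S)={a,c,d}  FIRST(A)={a,d}  FIRST(B)={a,d}
iter 2: done
  FIRST(S)={a,c,d}  FIRST(A)={a,d}  FIRST(B)={a,d}

FIRST(B) = ["a", "d"]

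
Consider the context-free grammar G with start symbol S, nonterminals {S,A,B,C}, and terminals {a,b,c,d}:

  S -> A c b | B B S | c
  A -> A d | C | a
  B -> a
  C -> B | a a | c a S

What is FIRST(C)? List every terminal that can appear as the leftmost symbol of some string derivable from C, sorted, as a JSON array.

Compute FIRST by fixpoint:
round 1:
  A via A→a: +{a}
  B via B→a: +{a}
  C via C→B: +{a}
  C via C→c a S: +{c}
  S via S→A c b: +{a}
  S via S→c: +{c}
  FIRST(S)={a,c}  FIRST(A)={a}  FIRST(B)={a}  FIRST(C)={a,c}
round 2:
  A via A→C: +{c}
  FIRST(S)={a,c}  FIRST(A)={a,c}  FIRST(B)={a}  FIRST(C)={a,c}
round 3: done
  FIRST(S)={a,c}  FIRST(A)={a,c}  FIRST(B)={a}  FIRST(C)={a,c}

FIRST(C) = ["a", "c"]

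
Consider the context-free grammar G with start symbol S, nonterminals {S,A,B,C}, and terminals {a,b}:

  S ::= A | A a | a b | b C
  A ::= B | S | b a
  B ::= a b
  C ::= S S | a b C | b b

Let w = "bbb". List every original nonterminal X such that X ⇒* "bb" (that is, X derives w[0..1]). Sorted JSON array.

CNF form of G:
  S -> A T0 | T0 T1 | T1 C | T1 T0
  A -> A T0 | T0 T1 | T1 C | T1 T0
  B -> T0 T1
  C -> S S | T0 X2 | T1 T1
  T0 -> a
  T1 -> b
  X2 -> T1 C

CYK table (by increasing span) — only the sub-triangle for w[0..1]:
  cell(0,0) b: {T1}  orig:{}
  cell(1,1) b: {T1}  orig:{}
  cell(0,1) bb: {C}

Original NTs in T[0,1] deriving "bb": ["C"]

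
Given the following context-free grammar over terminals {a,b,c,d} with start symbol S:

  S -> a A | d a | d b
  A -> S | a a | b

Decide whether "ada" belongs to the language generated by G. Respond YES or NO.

Convert to CNF:
  S -> T0 A | T1 T0 | T1 T2
  A -> T0 A | T0 T0 | T1 T0 | T1 T2 | b
  T0 -> a
  T1 -> d
  T2 -> b

CYK table (by increasing span):
  [0..0]={T0}  "a"  orig:{}
  [1..1]={T1}  "d"  orig:{}
  [2..2]={T0}  "a"  orig:{}
  [0..1]=∅  "ad"
  [1..2]={A,S}  "da"
  [0..2]={A,S}  "ada"

S ∈ T[0,2] ⇒ YES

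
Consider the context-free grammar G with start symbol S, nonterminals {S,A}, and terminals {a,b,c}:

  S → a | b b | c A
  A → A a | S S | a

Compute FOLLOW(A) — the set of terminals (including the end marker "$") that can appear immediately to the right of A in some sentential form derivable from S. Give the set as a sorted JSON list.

Compute FIRST by fixpoint:
iter 1:
  A via A→a: +{a}
  S via S→a: +{a}
  S via S→b b: +{b}
  S via S→c A: +{c}
  S: {a,b,c}  A: {a}
iter 2:
  A via A→S S: +{b,c}
  S: {a,b,c}  A: {a,b,c}
iter 3: (stable)
  S: {a,b,c}  A: {a,b,c}

Compute FOLLOW by fixpoint:
seed FOLLOW(S) with $
[1]
  A→A a: FOLLOW(A) ⊇ FIRST(a) = {a}; new: +{a}
  A→S S: FOLLOW(S) ⊇ FIRST(S) = {a,b,c}; new: +{a,b,c}
  S→c A: FOLLOW(A) ⊇ FOLLOW(S) ⊇ {$,a,b,c}; new: +{$,b,c}
  FOLLOW[S]={$,a,b,c}  FOLLOW[A]={$,a,b,c}
[2] — fixpoint
  FOLLOW[S]={$,a,b,c}  FOLLOW[A]={$,a,b,c}

FOLLOW(A) = ["$", "a", "b", "c"]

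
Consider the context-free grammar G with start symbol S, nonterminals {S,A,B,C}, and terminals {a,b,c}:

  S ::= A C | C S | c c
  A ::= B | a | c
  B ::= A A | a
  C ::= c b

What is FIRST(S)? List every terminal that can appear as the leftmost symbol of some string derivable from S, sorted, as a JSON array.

FIRST iteration:
pass 1:
  A via A→a: +{a}
  A via A→c: +{c}
  B via B→A A: +{a,c}
  C via C→c b: +{c}
  S via S→A C: +{a,c}
  S: {a,c}  A: {a,c}  B: {a,c}  C: {c}
pass 2: done
  S: {a,c}  A: {a,c}  B: {a,c}  C: {c}

FIRST(S) = ["a", "c"]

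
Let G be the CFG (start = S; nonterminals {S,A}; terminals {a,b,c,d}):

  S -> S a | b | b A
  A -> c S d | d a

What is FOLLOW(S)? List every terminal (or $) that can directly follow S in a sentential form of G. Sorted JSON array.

Compute FIRST by fixpoint:
round 1:
  A via A→c S d: +{c}
  A via A→d a: +{d}
  S via S→b: +{b}
  FIRST[S]={b}  FIRST[A]={c,d}
round 2: — fixpoint
  FIRST[S]={b}  FIRST[A]={c,d}

Compute FOLLOW by fixpoint:
initialize: $ ∈ FOLLOW(S)
iter 1:
  A→c S d: FOLLOW(S) ⊇ FIRST(d) = {d}; new: +{d}
  S→S a: FOLLOW(S) ⊇ FIRST(a) = {a}; new: +{a}
  S→b A: FOLLOW(A) ⊇ FOLLOW(S) ⊇ {$,a,d}; new: +{$,a,d}
  S: {$,a,d}  A: {$,a,d}
iter 2: done
  S: {$,a,d}  A: {$,a,d}

FOLLOW(S) = ["$", "a", "d"]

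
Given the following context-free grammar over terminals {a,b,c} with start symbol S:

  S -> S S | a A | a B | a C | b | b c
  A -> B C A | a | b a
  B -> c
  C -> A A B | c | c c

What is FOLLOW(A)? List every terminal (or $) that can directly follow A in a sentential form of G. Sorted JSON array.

Compute FIRST by fixpoint:
[1]
  A via A→a: +{a}
  A via A→b a: +{b}
  B via B→c: +{c}
  C via C→A A B: +{a,b}
  C via C→c: +{c}
  S via S→a A: +{a}
  S via S→b: +{b}
  FIRST[S]={a,b}  FIRST[A]={a,b}  FIRST[B]={c}  FIRST[C]={a,b,c}
[2]
  A via A→B C A: +{c}
  FIRST[S]={a,b}  FIRST[A]={a,b,c}  FIRST[B]={c}  FIRST[C]={a,b,c}
[3] (stable)
  FIRST[S]={a,b}  FIRST[A]={a,b,c}  FIRST[B]={c}  FIRST[C]={a,b,c}

FOLLOW iteration:
initialize: $ ∈ FOLLOW(S)
iter 1:
  A→B C A: FOLLOW(B) ⊇ FIRST(C) = {a,b,c}; new: +{a,b,c}
  A→B C A: FOLLOW(C) ⊇ FIRST(A) = {a,b,c}; new: +{a,b,c}
  C→A A B: FOLLOW(A) ⊇ FIRST(A) = {a,b,c}; new: +{a,b,c}
  S→S S: FOLLOW(S) ⊇ FIRST(S) = {a,b}; new: +{a,b}
  S→a A: FOLLOW(A) ⊇ FOLLOW(S) ⊇ {$,a,b}; new: +{$}
  S→a B: FOLLOW(B) ⊇ FOLLOW(S) ⊇ {$,a,b}; new: +{$}
  S→a C: FOLLOW(C) ⊇ FOLLOW(S) ⊇ {$,a,b}; new: +{$}
  FOLLOW(S)={$,a,b}  FOLLOW(A)={$,a,b,c}  FOLLOW(B)={$,a,b,c}  FOLLOW(C)={$,a,b,c}
iter 2: (stable)
  FOLLOW(S)={$,a,b}  FOLLOW(A)={$,a,b,c}  FOLLOW(B)={$,a,b,c}  FOLLOW(C)={$,a,b,c}

FOLLOW(A) = ["$", "a", "b", "c"]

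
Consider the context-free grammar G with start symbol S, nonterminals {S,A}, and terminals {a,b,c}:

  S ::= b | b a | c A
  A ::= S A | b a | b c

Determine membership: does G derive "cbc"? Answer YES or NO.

CNF form of G:
  S -> T0 T1 | T2 A | b
  A -> S A | T0 T1 | T0 T2
  T0 -> b
  T1 -> a
  T2 -> c

Fill CYK table bottom-up:
  [0..0]={T2}  "c"  orig:{}
  [1..1]={S,T0}  "b"  orig:{S}
  [2..2]={T2}  "c"  orig:{}
  [0..1]=∅  "cb"
  [1..2]={A}  "bc"
  [0..2]={S}  "cbc"

S ∈ T[0,2] ⇒ YES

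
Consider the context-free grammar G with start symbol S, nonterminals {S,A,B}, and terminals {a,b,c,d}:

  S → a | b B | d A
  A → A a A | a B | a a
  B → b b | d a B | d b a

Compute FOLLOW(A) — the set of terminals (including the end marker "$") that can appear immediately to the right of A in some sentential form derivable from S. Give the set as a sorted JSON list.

Compute FIRST by fixpoint:
round 1:
  A via A→a B: +{a}
  B via B→b b: +{b}
  B via B→d a B: +{d}
  S via S→a: +{a}
  S via S→b B: +{b}
  S via S→d A: +{d}
  FIRST(S)={a,b,d}  FIRST(A)={a}  FIRST(B)={b,d}
round 2: (stable)
  FIRST(S)={a,b,d}  FIRST(A)={a}  FIRST(B)={b,d}

FOLLOW sets:
FOLLOW(S) := {$}
[1]
  A→A a A: FOLLOW(A) ⊇ FIRST(a) = {a}; new: +{a}
  A→a B: FOLLOW(B) ⊇ FOLLOW(A) ⊇ {a}; new: +{a}
  S→b B: FOLLOW(B) ⊇ FOLLOW(S) ⊇ {$}; new: +{$}
  S→d A: FOLLOW(A) ⊇ FOLLOW(S) ⊇ {$}; new: +{$}
  S: {$}  A: {$,a}  B: {$,a}
[2] — fixpoint
  S: {$}  A: {$,a}  B: {$,a}

FOLLOW(A) = ["$", "a"]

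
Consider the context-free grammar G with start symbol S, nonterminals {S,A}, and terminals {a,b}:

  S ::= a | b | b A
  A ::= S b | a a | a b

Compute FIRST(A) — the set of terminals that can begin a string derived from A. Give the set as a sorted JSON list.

FIRST sets, iterate to fixpoint:
pass 1:
  A via A→a a: +{a}
  S via S→a: +{a}
  S via S→b: +{b}
  FIRST[S]={a,b}  FIRST[A]={a}
pass 2:
  A via A→S b: +{b}
  FIRST[S]={a,b}  FIRST[A]={a,b}
pass 3: (stable)
  FIRST[S]={a,b}  FIRST[A]={a,b}

FIRST(A) = ["a", "b"]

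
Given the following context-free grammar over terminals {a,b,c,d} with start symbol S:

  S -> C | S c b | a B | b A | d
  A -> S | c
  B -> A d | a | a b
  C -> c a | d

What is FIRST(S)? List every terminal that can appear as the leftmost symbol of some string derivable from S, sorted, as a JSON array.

FIRST sets, iterate to fixpoint:
round 1:
  A via A→c: +{c}
  B via B→A d: +{c}
  B via B→a: +{a}
  C via C→c a: +{c}
  C via C→d: +{d}
  S via S→C: +{c,d}
  S via S→a B: +{a}
  S via S→b A: +{b}
  FIRST(S)={a,b,c,d}  FIRST(A)={c}  FIRST(B)={a,c}  FIRST(C)={c,d}
round 2:
  A via A→S: +{a,b,d}
  B via B→A d: +{b,d}
  FIRST(S)={a,b,c,d}  FIRST(A)={a,b,c,d}  FIRST(B)={a,b,c,d}  FIRST(C)={c,d}
round 3: done
  FIRST(S)={a,b,c,d}  FIRST(A)={a,b,c,d}  FIRST(B)={a,b,c,d}  FIRST(C)={c,d}

FIRST(S) = ["a", "b", "c", "d"]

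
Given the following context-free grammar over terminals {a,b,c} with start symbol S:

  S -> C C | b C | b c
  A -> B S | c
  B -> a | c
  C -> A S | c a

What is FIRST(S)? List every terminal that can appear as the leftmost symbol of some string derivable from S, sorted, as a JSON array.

Compute FIRST by fixpoint:
[1]
  A via A→c: +{c}
  B via B→a: +{a}
  B via B→c: +{c}
  C via C→A S: +{c}
  S via S→C C: +{c}
  S via S→b C: +{b}
  FIRST[S]={b,c}  FIRST[A]={c}  FIRST[B]={a,c}  FIRST[C]={c}
[2]
  A via A→B S: +{a}
  C via C→A S: +{a}
  S via S→C C: +{a}
  FIRST[S]={a,b,c}  FIRST[A]={a,c}  FIRST[B]={a,c}  FIRST[C]={a,c}
[3] (stable)
  FIRST[S]={a,b,c}  FIRST[A]={a,c}  FIRST[B]={a,c}  FIRST[C]={a,c}

FIRST(S) = ["a", "b", "c"]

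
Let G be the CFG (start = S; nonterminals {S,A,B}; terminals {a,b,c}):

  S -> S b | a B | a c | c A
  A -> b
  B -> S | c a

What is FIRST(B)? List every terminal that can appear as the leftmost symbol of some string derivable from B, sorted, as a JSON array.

FIRST iteration:
pass 1:
  A via A→b: +{b}
  B via B→c a: +{c}
  S via S→a B: +{a}
  S via S→c A: +{c}
  S: {a,c}  A: {b}  B: {c}
pass 2:
  B via B→S: +{a}
  S: {a,c}  A: {b}  B: {a,c}
pass 3: done
  S: {a,c}  A: {b}  B: {a,c}

FIRST(B) = ["a", "c"]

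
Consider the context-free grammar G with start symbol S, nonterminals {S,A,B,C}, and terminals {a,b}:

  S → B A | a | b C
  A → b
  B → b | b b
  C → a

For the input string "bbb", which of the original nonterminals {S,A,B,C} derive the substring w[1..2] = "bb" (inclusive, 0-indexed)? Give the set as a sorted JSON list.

Convert to CNF:
  S -> B A | T0 C | a
  A -> b
  B -> T0 T0 | b
  C -> a
  T0 -> b

CYK fill — only the sub-triangle for w[1..2]:
  T[1,1] 'b' = {A,B,T0}  orig:{A,B}
  T[2,2] 'b' = {A,B,T0}  orig:{A,B}
  T[1,2] 'bb' = {B,S}

Original NTs in T[1,2] deriving "bb": ["B", "S"]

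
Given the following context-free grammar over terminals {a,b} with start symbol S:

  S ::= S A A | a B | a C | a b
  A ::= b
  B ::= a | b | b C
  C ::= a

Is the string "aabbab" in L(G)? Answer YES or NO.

CNF form of G:
  S -> S X2 | T1 B | T1 C | T1 T0
  A -> b
  B -> T0 C | a | b
  C -> a
  T0 -> b
  T1 -> a
  X2 -> A A

CYK table (by increasing span):
  [0..0]={B,C,T1}  "a"  orig:{B,C}
  [1..1]={B,C,T1}  "a"  orig:{B,C}
  [2..2]={A,B,T0}  "b"  orig:{A,B}
  [3..3]={A,B,T0}  "b"  orig:{A,B}
  [4..4]={B,C,T1}  "a"  orig:{B,C}
  [5..5]={A,B,T0}  "b"  orig:{A,B}
  [0..1]={S}  "aa"
  [1..2]={S}  "ab"
  [2..3]={X2}  "bb"  orig:{}
  [3..4]={B}  "ba"
  [4..5]={S}  "ab"
  [0..2]=∅  "aab"
  [1..3]=∅  "abb"
  [2..4]=∅  "bba"
  [3..5]=∅  "bab"
  [0..3]={S}  "aabb"
  [1..4]=∅  "abba"
  [2..5]=∅  "bbab"
  [0..4]=∅  "aabba"
  [1..5]=∅  "abbab"
  [0..5]=∅  "aabbab"

S ∉ T[0,5] ⇒ NO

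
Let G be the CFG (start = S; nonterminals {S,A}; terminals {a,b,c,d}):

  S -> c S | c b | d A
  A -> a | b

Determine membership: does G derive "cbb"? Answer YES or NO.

CNF form of G:
  S -> T0 S | T0 T1 | T2 A
  A -> a | b
  T0 -> c
  T1 -> b
  T2 -> d

CYK fill:
  [0..0]={T0}  "c"  orig:{}
  [1..1]={A,T1}  "b"  orig:{A}
  [2..2]={A,T1}  "b"  orig:{A}
  [0..1]={S}  "cb"
  [1..2]=∅  "bb"
  [0..2]=∅  "cbb"

S ∉ T[0,2] ⇒ NO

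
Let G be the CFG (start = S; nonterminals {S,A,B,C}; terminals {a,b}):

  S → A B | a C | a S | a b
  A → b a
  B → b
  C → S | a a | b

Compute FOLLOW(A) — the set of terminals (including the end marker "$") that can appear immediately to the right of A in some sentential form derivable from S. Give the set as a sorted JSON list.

Compute FIRST by fixpoint:
pass 1:
  A via A→b a: +{b}
  B via B→b: +{b}
  C via C→a a: +{a}
  C via C→b: +{b}
  S via S→A B: +{b}
  S via S→a C: +{a}
  FIRST[S]={a,b}  FIRST[A]={b}  FIRST[B]={b}  FIRST[C]={a,b}
pass 2: (stable)
  FIRST[S]={a,b}  FIRST[A]={b}  FIRST[B]={b}  FIRST[C]={a,b}

FOLLOW iteration:
seed FOLLOW(S) with $
iter 1:
  S→A B: FOLLOW(A) ⊇ FIRST(B) = {b}; new: +{b}
  S→A B: FOLLOW(B) ⊇ FOLLOW(S) ⊇ {$}; new: +{$}
  S→a C: FOLLOW(C) ⊇ FOLLOW(S) ⊇ {$}; new: +{$}
  FOLLOW(S)={$}  FOLLOW(A)={b}  FOLLOW(B)={$}  FOLLOW(C)={$}
iter 2: — fixpoint
  FOLLOW(S)={$}  FOLLOW(A)={b}  FOLLOW(B)={$}  FOLLOW(C)={$}

FOLLOW(A) = ["b"]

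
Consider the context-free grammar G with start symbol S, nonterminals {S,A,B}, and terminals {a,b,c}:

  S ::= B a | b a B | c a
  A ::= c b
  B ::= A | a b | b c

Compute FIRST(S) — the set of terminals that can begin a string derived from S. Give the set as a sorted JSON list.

FIRST iteration:
[1]
  A via A→c b: +{c}
  B via B→A: +{c}
  B via B→a b: +{a}
  B via B→b c: +{b}
  S via S→B a: +{a,b,c}
  FIRST(S)={a,b,c}  FIRST(A)={c}  FIRST(B)={a,b,c}
[2] done
  FIRST(S)={a,b,c}  FIRST(A)={c}  FIRST(B)={a,b,c}

FIRST(S) = ["a", "b", "c"]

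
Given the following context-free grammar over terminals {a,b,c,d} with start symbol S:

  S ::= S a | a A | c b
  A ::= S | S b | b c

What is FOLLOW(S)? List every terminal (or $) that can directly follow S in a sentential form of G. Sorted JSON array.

Compute FIRST by fixpoint:
[1]
  A via A→b c: +{b}
  S via S→a A: +{a}
  S via S→c b: +{c}
  S: {a,c}  A: {b}
[2]
  A via A→S: +{a,c}
  S: {a,c}  A: {a,b,c}
[3] (stable)
  S: {a,c}  A: {a,b,c}

FOLLOW sets:
initialize: $ ∈ FOLLOW(S)
pass 1:
  A→S b: FOLLOW(S) ⊇ FIRST(b) = {b}; new: +{b}
  S→S a: FOLLOW(S) ⊇ FIRST(a) = {a}; new: +{a}
  S→a A: FOLLOW(A) ⊇ FOLLOW(S) ⊇ {$,a,b}; new: +{$,a,b}
  FOLLOW(S)={$,a,b}  FOLLOW(A)={$,a,b}
pass 2: — fixpoint
  FOLLOW(S)={$,a,b}  FOLLOW(A)={$,a,b}

FOLLOW(S) = ["$", "a", "b"]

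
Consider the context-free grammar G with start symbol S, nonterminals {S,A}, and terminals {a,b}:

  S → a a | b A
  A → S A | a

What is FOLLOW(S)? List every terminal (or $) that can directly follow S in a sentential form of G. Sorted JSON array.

Compute FIRST by fixpoint:
[1]
  A via A→a: +{a}
  S via S→a a: +{a}
  S via S→b A: +{b}
  S: {a,b}  A: {a}
[2]
  A via A→S A: +{b}
  S: {a,b}  A: {a,b}
[3] — fixpoint
  S: {a,b}  A: {a,b}

FOLLOW sets:
FOLLOW(S) := {$}
[1]
  A→S A: FOLLOW(S) ⊇ FIRST(A) = {a,b}; new: +{a,b}
  S→b A: FOLLOW(A) ⊇ FOLLOW(S) ⊇ {$,a,b}; new: +{$,a,b}
  FOLLOW(S)={$,a,b}  FOLLOW(A)={$,a,b}
[2] (no change)
  FOLLOW(S)={$,a,b}  FOLLOW(A)={$,a,b}

FOLLOW(S) = ["$", "a", "b"]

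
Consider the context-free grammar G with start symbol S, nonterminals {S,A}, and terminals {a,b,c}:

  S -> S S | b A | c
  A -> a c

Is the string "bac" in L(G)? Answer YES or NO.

Convert to CNF:
  S -> S S | T2 A | c
  A -> T0 T1
  T0 -> a
  T1 -> c
  T2 -> b

CYK fill:
  T[0,0] 'b' = {T2}  orig:{}
  T[1,1] 'a' = {T0}  orig:{}
  T[2,2] 'c' = {S,T1}  orig:{S}
  T[0,1] 'ba' = ∅
  T[1,2] 'ac' = {A}
  T[0,2] 'bac' = {S}

S ∈ T[0,2] ⇒ YES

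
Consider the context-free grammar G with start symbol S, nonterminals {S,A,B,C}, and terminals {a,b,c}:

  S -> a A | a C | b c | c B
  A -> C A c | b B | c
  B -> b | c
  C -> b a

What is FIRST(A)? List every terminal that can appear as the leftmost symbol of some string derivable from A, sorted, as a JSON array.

Compute FIRST by fixpoint:
iter 1:
  A via A→b B: +{b}
  A via A→c: +{c}
  B via B→b: +{b}
  B via B→c: +{c}
  C via C→b a: +{b}
  S via S→a A: +{a}
  S via S→b c: +{b}
  S via S→c B: +{c}
  FIRST[S]={a,b,c}  FIRST[A]={b,c}  FIRST[B]={b,c}  FIRST[C]={b}
iter 2: — fixpoint
  FIRST[S]={a,b,c}  FIRST[A]={b,c}  FIRST[B]={b,c}  FIRST[C]={b}

FIRST(A) = ["b", "c"]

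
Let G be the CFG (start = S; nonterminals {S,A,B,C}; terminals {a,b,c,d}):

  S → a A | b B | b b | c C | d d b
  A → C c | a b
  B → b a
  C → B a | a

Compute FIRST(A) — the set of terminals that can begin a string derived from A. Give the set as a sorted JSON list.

FIRST sets, iterate to fixpoint:
iter 1:
  A via A→a b: +{a}
  B via B→b a: +{b}
  C via C→B a: +{b}
  C via C→a: +{a}
  S via S→a A: +{a}
  S via S→b B: +{b}
  S via S→c C: +{c}
  S via S→d d b: +{d}
  FIRST(S)={a,b,c,d}  FIRST(A)={a}  FIRST(B)={b}  FIRST(C)={a,b}
iter 2:
  A via A→C c: +{b}
  FIRST(S)={a,b,c,d}  FIRST(A)={a,b}  FIRST(B)={b}  FIRST(C)={a,b}
iter 3: — fixpoint
  FIRST(S)={a,b,c,d}  FIRST(A)={a,b}  FIRST(B)={b}  FIRST(C)={a,b}

FIRST(A) = ["a", "b"]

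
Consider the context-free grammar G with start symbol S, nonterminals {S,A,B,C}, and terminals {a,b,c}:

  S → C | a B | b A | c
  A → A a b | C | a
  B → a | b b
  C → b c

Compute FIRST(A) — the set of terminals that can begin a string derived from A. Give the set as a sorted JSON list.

FIRST iteration:
pass 1:
  A via A→a: +{a}
  B via B→a: +{a}
  B via B→b b: +{b}
  C via C→b c: +{b}
  S via S→C: +{b}
  S via S→a B: +{a}
  S via S→c: +{c}
  FIRST[S]={a,b,c}  FIRST[A]={a}  FIRST[B]={a,b}  FIRST[C]={b}
pass 2:
  A via A→C: +{b}
  FIRST[S]={a,b,c}  FIRST[A]={a,b}  FIRST[B]={a,b}  FIRST[C]={b}
pass 3: (no change)
  FIRST[S]={a,b,c}  FIRST[A]={a,b}  FIRST[B]={a,b}  FIRST[C]={b}

FIRST(A) = ["a", "b"]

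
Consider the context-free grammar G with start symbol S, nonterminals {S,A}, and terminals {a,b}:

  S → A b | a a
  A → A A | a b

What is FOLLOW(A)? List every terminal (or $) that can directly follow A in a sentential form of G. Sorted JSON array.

FIRST sets, iterate to fixpoint:
[1]
  A via A→a b: +{a}
  S via S→A b: +{a}
  S: {a}  A: {a}
[2] (no change)
  S: {a}  A: {a}

Compute FOLLOW by fixpoint:
FOLLOW(S) := {$}
[1]
  A→A A: FOLLOW(A) ⊇ FIRST(A) = {a}; new: +{a}
  S→A b: FOLLOW(A) ⊇ FIRST(b) = {b}; new: +{b}
  FOLLOW[S]={$}  FOLLOW[A]={a,b}
[2] — fixpoint
  FOLLOW[S]={$}  FOLLOW[A]={a,b}

FOLLOW(A) = ["a", "b"]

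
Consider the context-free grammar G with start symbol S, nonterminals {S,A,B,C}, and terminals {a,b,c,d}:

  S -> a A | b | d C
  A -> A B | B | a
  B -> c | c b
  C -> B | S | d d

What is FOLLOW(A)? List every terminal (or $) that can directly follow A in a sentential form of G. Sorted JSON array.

FIRST sets, iterate to fixpoint:
[1]
  A via A→a: +{a}
  B via B→c: +{c}
  C via C→B: +{c}
  C via C→d d: +{d}
  S via S→a A: +{a}
  S via S→b: +{b}
  S via S→d C: +{d}
  FIRST(S)={a,b,d}  FIRST(A)={a}  FIRST(B)={c}  FIRST(C)={c,d}
[2]
  A via A→B: +{c}
  C via C→S: +{a,b}
  FIRST(S)={a,b,d}  FIRST(A)={a,c}  FIRST(B)={c}  FIRST(C)={a,b,c,d}
[3] (stable)
  FIRST(S)={a,b,d}  FIRST(A)={a,c}  FIRST(B)={c}  FIRST(C)={a,b,c,d}

Compute FOLLOW by fixpoint:
FOLLOW(S) := {$}
pass 1:
  A→A B: FOLLOW(A) ⊇ FIRST(B) = {c}; new: +{c}
  A→A B: FOLLOW(B) ⊇ FOLLOW(A) ⊇ {c}; new: +{c}
  S→a A: FOLLOW(A) ⊇ FOLLOW(S) ⊇ {$}; new: +{$}
  S→d C: FOLLOW(C) ⊇ FOLLOW(S) ⊇ {$}; new: +{$}
  S: {$}  A: {$,c}  B: {c}  C: {$}
pass 2:
  A→A B: FOLLOW(B) ⊇ FOLLOW(A) ⊇ {$,c}; new: +{$}
  S: {$}  A: {$,c}  B: {$,c}  C: {$}
pass 3: — fixpoint
  S: {$}  A: {$,c}  B: {$,c}  C: {$}

FOLLOW(A) = ["$", "c"]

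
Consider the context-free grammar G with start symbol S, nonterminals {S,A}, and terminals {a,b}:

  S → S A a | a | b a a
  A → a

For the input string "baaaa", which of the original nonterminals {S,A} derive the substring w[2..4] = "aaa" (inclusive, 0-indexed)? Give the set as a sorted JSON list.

CNF form of G:
  S -> S X2 | T1 X3 | a
  A -> a
  T0 -> a
  T1 -> b
  X2 -> A T0
  X3 -> T0 T0

CYK fill, restricted to cells inside w[2..4]:
  cell(2,2) a: {A,S,T0}  orig:{A,S}
  cell(3,3) a: {A,S,T0}  orig:{A,S}
  cell(4,4) a: {A,S,T0}  orig:{A,S}
  cell(2,3) aa: {X2,X3}  orig:{}
  cell(3,4) aa: {X2,X3}  orig:{}
  cell(2,4) aaa: {S}

Original NTs in T[2,4] deriving "aaa": ["S"]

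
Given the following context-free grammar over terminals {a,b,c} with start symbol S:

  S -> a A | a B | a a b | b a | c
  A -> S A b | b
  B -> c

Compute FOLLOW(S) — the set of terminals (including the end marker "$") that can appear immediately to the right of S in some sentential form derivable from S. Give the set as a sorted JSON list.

FIRST iteration:
[1]
  A via A→b: +{b}
  B via B→c: +{c}
  S via S→a A: +{a}
  S via S→b a: +{b}
  S via S→c: +{c}
  FIRST(S)={a,b,c}  FIRST(A)={b}  FIRST(B)={c}
[2]
  A via A→S A b: +{a,c}
  FIRST(S)={a,b,c}  FIRST(A)={a,b,c}  FIRST(B)={c}
[3] done
  FIRST(S)={a,b,c}  FIRST(A)={a,b,c}  FIRST(B)={c}

FOLLOW sets:
seed FOLLOW(S) with $
[1]
  A→S A b: FOLLOW(S) ⊇ FIRST(A) = {a,b,c}; new: +{a,b,c}
  A→S A b: FOLLOW(A) ⊇ FIRST(b) = {b}; new: +{b}
  S→a A: FOLLOW(A) ⊇ FOLLOW(S) ⊇ {$,a,b,c}; new: +{$,a,c}
  S→a B: FOLLOW(B) ⊇ FOLLOW(S) ⊇ {$,a,b,c}; new: +{$,a,b,c}
  FOLLOW[S]={$,a,b,c}  FOLLOW[A]={$,a,b,c}  FOLLOW[B]={$,a,b,c}
[2] — fixpoint
  FOLLOW[S]={$,a,b,c}  FOLLOW[A]={$,a,b,c}  FOLLOW[B]={$,a,b,c}

FOLLOW(S) = ["$", "a", "b", "c"]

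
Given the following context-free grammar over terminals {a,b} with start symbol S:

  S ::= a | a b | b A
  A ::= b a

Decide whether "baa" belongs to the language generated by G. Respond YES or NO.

Convert to CNF:
  S -> T0 A | T1 T0 | a
  A -> T0 T1
  T0 -> b
  T1 -> a

CYK fill:
  T[0,0] 'b' = {T0}  orig:{}
  T[1,1] 'a' = {S,T1}  orig:{S}
  T[2,2] 'a' = {S,T1}  orig:{S}
  T[0,1] 'ba' = {A}
  T[1,2] 'aa' = ∅
  T[0,2] 'baa' = ∅

S ∉ T[0,2] ⇒ NO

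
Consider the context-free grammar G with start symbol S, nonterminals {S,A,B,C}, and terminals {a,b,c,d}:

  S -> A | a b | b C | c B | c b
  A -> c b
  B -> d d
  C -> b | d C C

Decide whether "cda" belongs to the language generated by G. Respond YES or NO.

Convert to CNF:
  S -> T0 B | T0 T1 | T1 C | T3 T1
  A -> T0 T1
  B -> T2 T2
  C -> T2 X4 | b
  T0 -> c
  T1 -> b
  T2 -> d
  T3 -> a
  X4 -> C C

Fill CYK table bottom-up:
  cell(0,0) c: {T0}  orig:{}
  cell(1,1) d: {T2}  orig:{}
  cell(2,2) a: {T3}  orig:{}
  cell(0,1) cd: ∅
  cell(1,2) da: ∅
  cell(0,2) cda: ∅

S ∉ T[0,2] ⇒ NO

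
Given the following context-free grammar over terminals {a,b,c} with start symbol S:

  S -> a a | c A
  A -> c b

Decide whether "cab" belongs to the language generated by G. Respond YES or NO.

CNF form of G:
  S -> T0 A | T2 T2
  A -> T0 T1
  T0 -> c
  T1 -> b
  T2 -> a

Fill CYK table bottom-up:
  T[0,0] 'c' = {T0}  orig:{}
  T[1,1] 'a' = {T2}  orig:{}
  T[2,2] 'b' = {T1}  orig:{}
  T[0,1] 'ca' = ∅
  T[1,2] 'ab' = ∅
  T[0,2] 'cab' = ∅

S ∉ T[0,2] ⇒ NO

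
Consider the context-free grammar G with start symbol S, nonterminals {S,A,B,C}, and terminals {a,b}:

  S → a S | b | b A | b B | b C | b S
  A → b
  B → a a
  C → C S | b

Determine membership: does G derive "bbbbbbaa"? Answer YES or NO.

CNF form of G:
  S -> T0 S | T1 A | T1 B | T1 C | T1 S | b
  A -> b
  B -> T0 T0
  C -> C S | b
  T0 -> a
  T1 -> b

CYK table (by increasing span):
  [0..0]={A,C,S,T1}  "b"  orig:{A,C,S}
  [1..1]={A,C,S,T1}  "b"  orig:{A,C,S}
  [2..2]={A,C,S,T1}  "b"  orig:{A,C,S}
  [3..3]={A,C,S,T1}  "b"  orig:{A,C,S}
  [4..4]={A,C,S,T1}  "b"  orig:{A,C,S}
  [5..5]={A,C,S,T1}  "b"  orig:{A,C,S}
  [6..6]={T0}  "a"  orig:{}
  [7..7]={T0}  "a"  orig:{}
  [0..1]={C,S}  "bb"
  [1..2]={C,S}  "bb"
  [2..3]={C,S}  "bb"
  [3..4]={C,S}  "bb"
  [4..5]={C,S}  "bb"
  [5..6]=∅  "ba"
  [6..7]={B}  "aa"
  [0..2]={C,S}  "bbb"
  [1..3]={C,S}  "bbb"
  [2..4]={C,S}  "bbb"
  [3..5]={C,S}  "bbb"
  [4..6]=∅  "bba"
  [5..7]={S}  "baa"
  [0..3]={C,S}  "bbbb"
  [1..4]={C,S}  "bbbb"
  [2..5]={C,S}  "bbbb"
  [3..6]=∅  "bbba"
  [4..7]={C,S}  "bbaa"
  [0..4]={C,S}  "bbbbb"
  [1..5]={C,S}  "bbbbb"
  [2..6]=∅  "bbbba"
  [3..7]={C,S}  "bbbaa"
  [0..5]={C,S}  "bbbbbb"
  [1..6]=∅  "bbbbba"
  [2..7]={C,S}  "bbbbaa"
  [0..6]=∅  "bbbbbba"
  [1..7]={C,S}  "bbbbbaa"
  [0..7]={C,S}  "bbbbbbaa"

S ∈ T[0,7] ⇒ YES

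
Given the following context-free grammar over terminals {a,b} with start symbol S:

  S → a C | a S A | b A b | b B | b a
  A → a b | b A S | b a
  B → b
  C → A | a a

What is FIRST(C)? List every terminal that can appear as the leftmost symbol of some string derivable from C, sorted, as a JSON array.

Compute FIRST by fixpoint:
pass 1:
  A via A→a b: +{a}
  A via A→b A S: +{b}
  B via B→b: +{b}
  C via C→A: +{a,b}
  S via S→a C: +{a}
  S via S→b A b: +{b}
  FIRST[S]={a,b}  FIRST[A]={a,b}  FIRST[B]={b}  FIRST[C]={a,b}
pass 2: (stable)
  FIRST[S]={a,b}  FIRST[A]={a,b}  FIRST[B]={b}  FIRST[C]={a,b}

FIRST(C) = ["a", "b"]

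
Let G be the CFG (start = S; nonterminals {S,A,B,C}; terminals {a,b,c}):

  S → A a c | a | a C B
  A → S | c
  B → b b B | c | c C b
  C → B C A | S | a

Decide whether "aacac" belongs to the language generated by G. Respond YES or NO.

CNF form of G:
  S -> A X10 | T0 X11 | a
  A -> A X3 | T0 X4 | a | c
  B -> T1 X6 | T2 X5 | c
  C -> A X7 | B X8 | T0 X9 | a
  T0 -> a
  T1 -> c
  T2 -> b
  X3 -> T0 T1
  X4 -> C B
  X5 -> T2 B
  X6 -> C T2
  X7 -> T0 T1
  X8 -> C A
  X9 -> C B
  X10 -> T0 T1
  X11 -> C B

CYK table (by increasing span):
  cell(0,0) a: {A,C,S,T0}  orig:{A,C,S}
  cell(1,1) a: {A,C,S,T0}  orig:{A,C,S}
  cell(2,2) c: {A,B,T1}  orig:{A,B}
  cell(3,3) a: {A,C,S,T0}  orig:{A,C,S}
  cell(4,4) c: {A,B,T1}  orig:{A,B}
  cell(0,1) aa: {X8}  orig:{}
  cell(1,2) ac: {X10,X11,X3,X4,X7,X8,X9}  orig:{}
  cell(2,3) ca: ∅
  cell(3,4) ac: {X10,X11,X3,X4,X7,X8,X9}  orig:{}
  cell(0,2) aac: {A,C,S}
  cell(1,3) aca: ∅
  cell(2,4) cac: {A,C,S}
  cell(0,3) aaca: {X8}  orig:{}
  cell(1,4) acac: {X8}  orig:{}
  cell(0,4) aacac: {A,C,S}

S ∈ T[0,4] ⇒ YES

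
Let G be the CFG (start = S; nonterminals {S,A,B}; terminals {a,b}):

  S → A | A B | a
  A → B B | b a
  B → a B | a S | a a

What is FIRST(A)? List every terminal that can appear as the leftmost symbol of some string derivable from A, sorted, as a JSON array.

FIRST iteration:
[1]
  A via A→b a: +{b}
  B via B→a B: +{a}
  S via S→A: +{b}
  S via S→a: +{a}
  S: {a,b}  A: {b}  B: {a}
[2]
  A via A→B B: +{a}
  S: {a,b}  A: {a,b}  B: {a}
[3] (stable)
  S: {a,b}  A: {a,b}  B: {a}

FIRST(A) = ["a", "b"]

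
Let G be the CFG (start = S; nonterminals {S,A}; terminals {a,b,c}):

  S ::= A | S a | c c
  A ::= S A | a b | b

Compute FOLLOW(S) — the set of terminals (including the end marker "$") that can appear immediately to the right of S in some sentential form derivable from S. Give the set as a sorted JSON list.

FIRST sets, iterate to fixpoint:
round 1:
  A via A→a b: +{a}
  A via A→b: +{b}
  S via S→A: +{a,b}
  S via S→c c: +{c}
  FIRST[S]={a,b,c}  FIRST[A]={a,b}
round 2:
  A via A→S A: +{c}
  FIRST[S]={a,b,c}  FIRST[A]={a,b,c}
round 3: (no change)
  FIRST[S]={a,b,c}  FIRST[A]={a,b,c}

Compute FOLLOW by fixpoint:
FOLLOW(S) := {$}
round 1:
  A→S A: FOLLOW(S) ⊇ FIRST(A) = {a,b,c}; new: +{a,b,c}
  S→A: FOLLOW(A) ⊇ FOLLOW(S) ⊇ {$,a,b,c}; new: +{$,a,b,c}
  FOLLOW[S]={$,a,b,c}  FOLLOW[A]={$,a,b,c}
round 2: (no change)
  FOLLOW[S]={$,a,b,c}  FOLLOW[A]={$,a,b,c}

FOLLOW(S) = ["$", "a", "b", "c"]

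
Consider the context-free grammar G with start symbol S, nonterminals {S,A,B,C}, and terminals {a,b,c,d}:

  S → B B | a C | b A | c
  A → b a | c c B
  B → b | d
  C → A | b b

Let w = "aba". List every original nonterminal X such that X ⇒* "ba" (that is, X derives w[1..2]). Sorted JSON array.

CNF form of G:
  S -> B B | T0 A | T1 C | c
  A -> T0 T1 | T2 X3
  B -> b | d
  C -> T0 T0 | T0 T1 | T2 X4
  T0 -> b
  T1 -> a
  T2 -> c
  X3 -> T2 B
  X4 -> T2 B

CYK table (by increasing span), restricted to cells inside w[1..2]:
  [1..1]={B,T0}  "b"  orig:{B}
  [2..2]={T1}  "a"  orig:{}
  [1..2]={A,C}  "ba"

Original NTs in T[1,2] deriving "ba": ["A", "C"]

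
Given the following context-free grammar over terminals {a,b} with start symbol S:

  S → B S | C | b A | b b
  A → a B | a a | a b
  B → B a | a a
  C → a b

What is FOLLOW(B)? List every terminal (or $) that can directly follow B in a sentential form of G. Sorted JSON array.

Compute FIRST by fixpoint:
pass 1:
  A via A→a B: +{a}
  B via B→a a: +{a}
  C via C→a b: +{a}
  S via S→B S: +{a}
  S via S→b A: +{b}
  FIRST[S]={a,b}  FIRST[A]={a}  FIRST[B]={a}  FIRST[C]={a}
pass 2: (stable)
  FIRST[S]={a,b}  FIRST[A]={a}  FIRST[B]={a}  FIRST[C]={a}

FOLLOW iteration:
initialize: $ ∈ FOLLOW(S)
iter 1:
  B→B a: FOLLOW(B) ⊇ FIRST(a) = {a}; new: +{a}
  S→B S: FOLLOW(B) ⊇ FIRST(S) = {a,b}; new: +{b}
  S→C: FOLLOW(C) ⊇ FOLLOW(S) ⊇ {$}; new: +{$}
  S→b A: FOLLOW(A) ⊇ FOLLOW(S) ⊇ {$}; new: +{$}
  S: {$}  A: {$}  B: {a,b}  C: {$}
iter 2:
  A→a B: FOLLOW(B) ⊇ FOLLOW(A) ⊇ {$}; new: +{$}
  S: {$}  A: {$}  B: {$,a,b}  C: {$}
iter 3: done
  S: {$}  A: {$}  B: {$,a,b}  C: {$}

FOLLOW(B) = ["$", "a", "b"]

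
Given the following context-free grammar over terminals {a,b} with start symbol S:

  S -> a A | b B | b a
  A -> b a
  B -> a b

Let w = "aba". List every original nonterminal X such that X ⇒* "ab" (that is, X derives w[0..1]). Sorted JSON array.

CNF form of G:
  S -> T0 B | T0 T1 | T1 A
  A -> T0 T1
  B -> T1 T0
  T0 -> b
  T1 -> a

CYK table (by increasing span) — only the sub-triangle for w[0..1]:
  [0..0]={T1}  "a"  orig:{}
  [1..1]={T0}  "b"  orig:{}
  [0..1]={B}  "ab"

Original NTs in T[0,1] deriving "ab": ["B"]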